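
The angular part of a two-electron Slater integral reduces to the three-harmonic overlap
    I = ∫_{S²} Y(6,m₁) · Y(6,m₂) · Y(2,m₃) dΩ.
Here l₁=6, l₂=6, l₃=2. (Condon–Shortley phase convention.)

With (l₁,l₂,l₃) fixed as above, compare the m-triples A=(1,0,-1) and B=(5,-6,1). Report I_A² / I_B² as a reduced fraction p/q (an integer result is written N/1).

7/242

l's match ⇒ only the (l;m) 3-j factors differ between A and B.
A: triangle coeff Δ(6,6,2) = 1/90090; Σ_t [4,5]: t=4:+1/34560 t=5:−1/28800 = -1/172800; (3j)²=1/1430 [(6 6 2; 1 0 -1)], sign=+1
B: triangle coeff Δ(6,6,2) = 1/90090; Σ_t [0,0]: t=0:+1/7257600 = 1/7257600; (3j)²=11/455 [(6 6 2; 5 -6 1)], sign=-1
I_A²/I_B² = (1/1430)/(11/455) = 7/242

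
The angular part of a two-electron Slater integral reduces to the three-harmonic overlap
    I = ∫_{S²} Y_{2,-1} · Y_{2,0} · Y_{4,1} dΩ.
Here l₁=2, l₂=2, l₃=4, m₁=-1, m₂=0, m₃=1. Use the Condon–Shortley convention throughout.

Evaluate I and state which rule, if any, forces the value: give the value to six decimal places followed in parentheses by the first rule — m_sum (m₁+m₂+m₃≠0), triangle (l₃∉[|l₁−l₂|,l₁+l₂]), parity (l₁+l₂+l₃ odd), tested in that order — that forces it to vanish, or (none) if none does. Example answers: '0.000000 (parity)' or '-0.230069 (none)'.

-0.220728 (none)

Rules hold: Σm=0, L=8 even, 0≤4≤4.
N = 5·5·9 = 225
Δ = 0!·4!·4!/9! = 1/630
Racah Σ t=0..0: t=0:+1/16 = 1/16
⇒ 3j(2 2 4; 0 0 0)² = 2/35, sgn +1
Racah Σ t=0..0: t=0:+1/24 = 1/24
⇒ 3j(2 2 4; -1 0 1)² = 1/21, sgn -1
4πI² = N·(3j₀)²·(3jₘ)² = 30/49
I = -1·√(0.612245/4π) = -0.22072812
No selection rule forces the value: the integral is nonzero (none).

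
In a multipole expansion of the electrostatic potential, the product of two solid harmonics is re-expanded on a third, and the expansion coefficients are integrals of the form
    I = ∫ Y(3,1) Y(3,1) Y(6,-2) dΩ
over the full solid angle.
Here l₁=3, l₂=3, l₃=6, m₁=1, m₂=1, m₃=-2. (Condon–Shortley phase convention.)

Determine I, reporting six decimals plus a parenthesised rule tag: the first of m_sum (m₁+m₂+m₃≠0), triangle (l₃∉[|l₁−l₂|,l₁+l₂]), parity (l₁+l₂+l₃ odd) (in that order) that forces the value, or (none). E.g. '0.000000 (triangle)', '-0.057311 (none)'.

m-sum 0 ✓  L=12 even ✓  0≤6≤6 ✓
Π(2lᵢ+1) = 7×7×13 = 637
triangle coeff Δ(3,3,6) = 1/12012
Σ_t [0,0]: t=0:+1/1296 = 1/1296
(3j)²=100/3003 [(3 3 6; 0 0 0)], sign=+1
Σ_t [0,0]: t=0:+1/2304 = 1/2304
(3j)²=5/143 [(3 3 6; 1 1 -2)], sign=+1
⇒ 4πI² = 3500/4719
I = (+1)√(3500/4719/(4π)) = 0.24294284
No selection rule forces the value: the integral is nonzero (none).

0.242943 (none)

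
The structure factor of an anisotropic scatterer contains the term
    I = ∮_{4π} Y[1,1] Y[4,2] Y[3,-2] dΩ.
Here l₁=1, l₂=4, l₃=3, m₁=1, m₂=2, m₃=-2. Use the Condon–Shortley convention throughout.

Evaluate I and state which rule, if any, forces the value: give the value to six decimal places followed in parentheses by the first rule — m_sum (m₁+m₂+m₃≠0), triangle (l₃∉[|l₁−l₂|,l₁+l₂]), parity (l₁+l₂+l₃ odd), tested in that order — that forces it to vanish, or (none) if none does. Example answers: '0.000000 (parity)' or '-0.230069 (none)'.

1 + 2 − 2 = 1 ≠ 0: azimuthal integral kills it; I = 0

0.000000 (m_sum)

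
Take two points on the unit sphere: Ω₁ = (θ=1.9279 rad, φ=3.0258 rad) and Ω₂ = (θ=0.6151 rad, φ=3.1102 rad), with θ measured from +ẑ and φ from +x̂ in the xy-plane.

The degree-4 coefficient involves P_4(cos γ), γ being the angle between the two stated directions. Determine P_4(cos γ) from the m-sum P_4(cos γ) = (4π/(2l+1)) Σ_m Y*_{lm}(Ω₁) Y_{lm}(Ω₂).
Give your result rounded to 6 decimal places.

Addition theorem: P_4(cos γ) = (4π/9) Σ_m Y*_{lm}(Ω₁) Y_{lm}(Ω₂), m = −4…4:
  [-4]  conj(Y_{4,-4})(Ω₁) = 0.30506 - 0.15235j ; Y_{4,-4}(Ω₂) = 0.04868 + 0.00614j ; Δ = 0.01579 - 0.00554j
  [-3]  conj(Y_{4,-3})(Ω₁) = 0.33835 - 0.12250j ; Y_{4,-3}(Ω₂) = -0.19555 - 0.01847j ; Δ = -0.06843 + 0.01771j
  [-2]  conj(Y_{4,-2})(Ω₁) = -0.04134 + 0.00975j ; Y_{4,-2}(Ω₂) = 0.40790 + 0.02564j ; Δ = -0.01711 + 0.00292j
  [-1]  conj(Y_{4,-1})(Ω₁) = -0.33007 + 0.03839j ; Y_{4,-1}(Ω₂) = -0.37197 - 0.01168j ; Δ = 0.12322 - 0.01042j
  [+0]  conj(Y_{4,0})(Ω₁) = -0.01515 + 0.00000j ; Y_{4,0}(Ω₂) = -0.15217 + 0.00000j ; Δ = 0.00231 + 0.00000j
  [+1]  conj(Y_{4,1})(Ω₁) = 0.33007 + 0.03839j ; Y_{4,1}(Ω₂) = 0.37197 - 0.01168j ; Δ = 0.12322 + 0.01042j
  [+2]  conj(Y_{4,2})(Ω₁) = -0.04134 - 0.00975j ; Y_{4,2}(Ω₂) = 0.40790 - 0.02564j ; Δ = -0.01711 - 0.00292j
  [+3]  conj(Y_{4,3})(Ω₁) = -0.33835 - 0.12250j ; Y_{4,3}(Ω₂) = 0.19555 - 0.01847j ; Δ = -0.06843 - 0.01771j
  [+4]  conj(Y_{4,4})(Ω₁) = 0.30506 + 0.15235j ; Y_{4,4}(Ω₂) = 0.04868 - 0.00614j ; Δ = 0.01579 + 0.00554j
Σ over m = 0.10925 - 0.00000j; ×(4π/9) → 0.15254 - 0.00000j. Real part: 0.152537

0.152537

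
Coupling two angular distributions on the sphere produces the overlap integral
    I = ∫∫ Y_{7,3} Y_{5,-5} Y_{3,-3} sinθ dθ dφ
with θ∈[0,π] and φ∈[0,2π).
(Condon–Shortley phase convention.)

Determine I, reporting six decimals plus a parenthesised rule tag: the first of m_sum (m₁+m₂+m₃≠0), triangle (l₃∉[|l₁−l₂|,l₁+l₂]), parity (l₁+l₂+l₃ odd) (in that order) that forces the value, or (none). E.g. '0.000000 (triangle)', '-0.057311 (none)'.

0.000000 (m_sum)

Σmᵢ = -5 ≠ 0, so the φ-integral vanishes; I = 0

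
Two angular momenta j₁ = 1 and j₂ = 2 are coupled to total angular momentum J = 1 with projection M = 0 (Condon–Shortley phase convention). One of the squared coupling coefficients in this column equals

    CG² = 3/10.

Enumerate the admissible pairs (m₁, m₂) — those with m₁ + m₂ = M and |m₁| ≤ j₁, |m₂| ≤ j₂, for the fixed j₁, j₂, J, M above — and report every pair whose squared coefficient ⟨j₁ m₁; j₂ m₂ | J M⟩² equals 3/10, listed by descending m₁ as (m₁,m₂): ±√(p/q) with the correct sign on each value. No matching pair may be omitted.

Admissible pairs with m₁+m₂ = M = 0: (-1,1), (0,0), (1,-1)
  (m₁,m₂)=(1,-1): CG² = 3/10, CG = +√(3/10)   ← matches the target
  (m₁,m₂)=(0,0): CG² = 2/5, CG = −√(2/5)
  (m₁,m₂)=(-1,1): CG² = 3/10, CG = +√(3/10)   ← matches the target
Pairs with CG² = 3/10: (1,-1): +√(3/10); (-1,1): +√(3/10)

(1,-1): +√(3/10); (-1,1): +√(3/10)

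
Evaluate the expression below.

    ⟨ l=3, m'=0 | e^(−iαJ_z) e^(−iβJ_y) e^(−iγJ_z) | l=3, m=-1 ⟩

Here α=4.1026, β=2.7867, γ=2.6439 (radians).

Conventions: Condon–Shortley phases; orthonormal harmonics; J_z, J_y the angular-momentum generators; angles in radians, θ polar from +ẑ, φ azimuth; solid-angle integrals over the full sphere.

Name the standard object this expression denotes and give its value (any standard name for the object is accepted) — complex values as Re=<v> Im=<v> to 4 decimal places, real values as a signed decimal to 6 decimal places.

Wigner D-matrix element, Re=0.4490 Im=-0.2440

This is a Wigner D-matrix element — the rotation-matrix element ⟨l m'| R(α,β,γ) |l m⟩ in the angular-momentum basis.
Split into d^3_{0,-1}(β=2.7867) × two z-phases.
c=cos(2.786700/2)=0.176517, s=sin(2.786700/2)=0.984298; N=√[6·6·2·24]=41.569219
k: max(0,(-1)−(0))=0 … min(3+(-1),3−(0))=2
  k=0: (−1)^1·41.5692/(12)·0.1765^5·0.9843^1 = -0.000584
  k=1: (−1)^2·41.5692/(4)·0.1765^3·0.9843^3 = +0.054506
  k=2: (−1)^3·41.5692/(12)·0.1765^1·0.9843^5 = -0.564948
d^3_{0,-1}(2.7867) = -0.000584 +0.054506 -0.564948 = -0.511026
Phases: e^{-i·(0)·4.1026}=+1.000000+0.000000i, e^{-i·(-1)·2.6439}=-0.878686+0.477399i ⇒ D=+0.449031-0.243963i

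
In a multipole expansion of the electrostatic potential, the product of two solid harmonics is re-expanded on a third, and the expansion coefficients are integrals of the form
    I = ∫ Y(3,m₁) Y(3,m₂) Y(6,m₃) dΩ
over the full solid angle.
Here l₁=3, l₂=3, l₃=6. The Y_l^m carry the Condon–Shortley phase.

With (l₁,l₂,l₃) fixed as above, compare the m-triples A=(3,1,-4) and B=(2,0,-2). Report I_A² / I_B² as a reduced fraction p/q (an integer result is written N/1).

Same 3,3,6: normalisation and zero-m 3j drop out of the ratio.
A: Δ: 0! 6! 6! / 13! → 1/12012; sum: t=0:+1/34560 = 1/34560; 3j²(3 3 6; 3 1 -4) = Δ·Π!·Σ² = 5/286  (sign +1)
B: Δ: 0! 6! 6! / 13! → 1/12012; sum: t=0:+1/4320 = 1/4320; 3j²(3 3 6; 2 0 -2) = Δ·Π!·Σ² = 8/429  (sign +1)
I_A²/I_B² = (5/286)/(8/429) = 15/16

15/16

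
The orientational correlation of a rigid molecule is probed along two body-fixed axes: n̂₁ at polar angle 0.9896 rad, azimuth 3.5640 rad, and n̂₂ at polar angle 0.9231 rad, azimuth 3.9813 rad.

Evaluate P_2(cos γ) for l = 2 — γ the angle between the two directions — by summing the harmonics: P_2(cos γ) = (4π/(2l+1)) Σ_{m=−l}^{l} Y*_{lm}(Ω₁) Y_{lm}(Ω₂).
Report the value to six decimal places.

Term-by-term m-sum for l=2 (normalisation 4π/5 = 2.513274):
  m=-2: (0.17914 + 0.20180j) × (-0.02663 - 0.24421j) = 0.04451 - 0.04912j  (running Σ = 0.04451 - 0.04912j)
  m=-1: (-0.32335 - 0.14533j) × (-0.24819 + 0.27672j) = 0.12047 - 0.05341j  (running Σ = 0.16498 - 0.10253j)
  m=0: (-0.03019 + 0.00000j) × (0.02905 + 0.00000j) = -0.00088 + 0.00000j  (running Σ = 0.16410 - 0.10253j)
  m=1: (0.32335 - 0.14533j) × (0.24819 + 0.27672j) = 0.12047 + 0.05341j  (running Σ = 0.28457 - 0.04912j)
  m=2: (0.17914 - 0.20180j) × (-0.02663 + 0.24421j) = 0.04451 + 0.04912j  (running Σ = 0.32908 - 0.00000j)
Total Σ_m = 0.32908 - 0.00000j. Multiply by 2.513274: 0.82707 - 0.00000j. P_2(cos γ) = 0.827070

0.827070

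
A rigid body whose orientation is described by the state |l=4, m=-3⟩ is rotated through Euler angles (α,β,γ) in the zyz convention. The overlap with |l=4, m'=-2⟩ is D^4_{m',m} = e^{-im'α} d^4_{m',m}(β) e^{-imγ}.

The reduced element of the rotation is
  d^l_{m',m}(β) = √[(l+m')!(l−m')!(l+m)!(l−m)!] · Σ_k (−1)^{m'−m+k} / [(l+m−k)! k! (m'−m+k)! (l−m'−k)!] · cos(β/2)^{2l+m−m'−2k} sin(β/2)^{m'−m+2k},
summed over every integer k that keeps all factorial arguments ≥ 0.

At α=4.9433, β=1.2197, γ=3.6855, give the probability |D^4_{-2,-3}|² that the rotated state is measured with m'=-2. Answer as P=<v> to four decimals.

P=0.0613

Split into d^4_{-2,-3}(β=1.2197) × two z-phases.
With c≡cos(β/2)=0.819734 and s≡sin(β/2)=0.572745, N=[2·720·1·5040]^{1/2}=2693.993318
The bounds max(0,m−m')=0 and min(l+m,l−m')=1 give 2 terms
  k=0: (−1)^1·2693.9933/(720)·0.8197^7·0.5727^1 = -0.533010
  k=1: (−1)^2·2693.9933/(240)·0.8197^5·0.5727^3 = +0.780607
d^4_{-2,-3}(1.2197) = -0.533010 +0.780607 = +0.247597
|D^4_{-2,-3}|² = |d^4_{-2,-3}(β)|² = (+0.247597)² = 0.061304 (the z-rotation phases have unit modulus)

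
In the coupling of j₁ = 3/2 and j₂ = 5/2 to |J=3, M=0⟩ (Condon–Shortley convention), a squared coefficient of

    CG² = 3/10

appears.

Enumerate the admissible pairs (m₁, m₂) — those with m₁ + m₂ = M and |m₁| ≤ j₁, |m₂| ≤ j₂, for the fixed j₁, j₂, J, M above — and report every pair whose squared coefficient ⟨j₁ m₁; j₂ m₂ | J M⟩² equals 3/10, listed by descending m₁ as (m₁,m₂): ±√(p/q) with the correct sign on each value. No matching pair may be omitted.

(3/2,-3/2): +√(3/10); (-3/2,3/2): −√(3/10)

Admissible pairs with m₁+m₂ = M = 0: (-3/2,3/2), (-1/2,1/2), (1/2,-1/2), (3/2,-3/2)
  (m₁,m₂)=(3/2,-3/2): CG² = 3/10, CG = +√(3/10)   ← matches the target
  (m₁,m₂)=(1/2,-1/2): CG² = 1/5, CG = +√(1/5)
  (m₁,m₂)=(-1/2,1/2): CG² = 1/5, CG = −√(1/5)
  (m₁,m₂)=(-3/2,3/2): CG² = 3/10, CG = −√(3/10)   ← matches the target
Pairs with CG² = 3/10: (3/2,-3/2): +√(3/10); (-3/2,3/2): −√(3/10)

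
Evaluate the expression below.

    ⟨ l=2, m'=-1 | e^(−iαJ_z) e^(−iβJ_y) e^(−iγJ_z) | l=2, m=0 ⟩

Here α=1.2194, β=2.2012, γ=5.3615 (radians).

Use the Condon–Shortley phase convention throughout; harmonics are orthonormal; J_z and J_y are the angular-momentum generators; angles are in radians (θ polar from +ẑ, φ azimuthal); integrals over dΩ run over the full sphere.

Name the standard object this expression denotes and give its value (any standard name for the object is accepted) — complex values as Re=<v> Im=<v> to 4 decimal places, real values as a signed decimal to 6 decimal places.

This is a Wigner D-matrix element — the rotation-matrix element ⟨l m'| R(α,β,γ) |l m⟩ in the angular-momentum basis.
Split into d^2_{-1,0}(β=2.2012) × two z-phases.
Half-angle: c=0.453061, s=0.891479. N=√(1·6·2·2)=4.898979
The bounds max(0,m−m')=1 and min(l+m,l−m')=2 give 2 terms
  k=1: (−1)^0·4.8990/(2)·0.4531^3·0.8915^1 = +0.203076
  k=2: (−1)^1·4.8990/(2)·0.4531^1·0.8915^3 = -0.786261
d^2_{-1,0}(2.2012) = +0.203076 -0.786261 = -0.583185
D = (+0.344209+0.938893i)·(-0.583185)·(+1.000000+0.000000i) = -0.200738-0.547548i

Wigner D-matrix element, Re=-0.2007 Im=-0.5475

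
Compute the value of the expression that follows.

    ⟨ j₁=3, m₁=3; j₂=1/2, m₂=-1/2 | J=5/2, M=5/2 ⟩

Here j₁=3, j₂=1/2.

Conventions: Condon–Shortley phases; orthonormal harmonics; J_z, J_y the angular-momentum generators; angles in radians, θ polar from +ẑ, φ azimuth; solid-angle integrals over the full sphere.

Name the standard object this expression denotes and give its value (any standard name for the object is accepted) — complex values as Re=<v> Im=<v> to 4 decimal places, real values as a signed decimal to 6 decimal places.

Clebsch–Gordan coefficient, +√(6/7) ≈ +0.925820

This is a Clebsch–Gordan (vector-coupling) coefficient.
triangle: 1!·5!·0!/7! = 120/5040
(j±m)!: 6!·0!·0!·1!·5!·0! = 86400
prefactor² = (2J+1)·Δ·N² = 86400/7
  k=0: +1/(0!·1!·0!·0!·5!·0!) = 1/120
Σ = 1/120  ⇒  CG² = 86400/7·(1/120)² = 6/7
CG = +√(6/7) = +0.925820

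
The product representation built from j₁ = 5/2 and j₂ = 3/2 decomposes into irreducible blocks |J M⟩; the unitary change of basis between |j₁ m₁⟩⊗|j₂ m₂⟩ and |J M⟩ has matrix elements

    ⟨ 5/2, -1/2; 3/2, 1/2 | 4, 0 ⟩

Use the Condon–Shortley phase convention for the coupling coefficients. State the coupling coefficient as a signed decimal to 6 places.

√[9·0!5!3!/9! · 2!3!2!1!4!4!] = √(1728/7)
  +(−1)^0/∏(0,0,3,2,2,1)! = 1/24  (running 1/24)
⟨..|..⟩ = √(1728/7)·(1/24) = +0.654654

+√(3/7) = +0.654654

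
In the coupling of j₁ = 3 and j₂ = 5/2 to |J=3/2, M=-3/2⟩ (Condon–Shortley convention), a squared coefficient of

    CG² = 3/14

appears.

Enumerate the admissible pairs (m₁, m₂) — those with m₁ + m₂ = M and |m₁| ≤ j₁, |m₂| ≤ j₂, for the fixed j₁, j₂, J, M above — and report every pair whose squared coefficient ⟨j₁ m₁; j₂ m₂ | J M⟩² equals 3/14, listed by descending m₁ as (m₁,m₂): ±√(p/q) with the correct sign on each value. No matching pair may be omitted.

Admissible pairs with m₁+m₂ = M = -3/2: (-3,3/2), (-2,1/2), (-1,-1/2), (0,-3/2), (1,-5/2)
  (m₁,m₂)=(1,-5/2): CG² = 1/14, CG = +√(1/14)
  (m₁,m₂)=(0,-3/2): CG² = 6/35, CG = −√(6/35)
  (m₁,m₂)=(-1,-1/2): CG² = 9/35, CG = +√(9/35)
  (m₁,m₂)=(-2,1/2): CG² = 2/7, CG = −√(2/7)
  (m₁,m₂)=(-3,3/2): CG² = 3/14, CG = +√(3/14)   ← matches the target
Pairs with CG² = 3/14: (-3,3/2): +√(3/14)

(-3,3/2): +√(3/14)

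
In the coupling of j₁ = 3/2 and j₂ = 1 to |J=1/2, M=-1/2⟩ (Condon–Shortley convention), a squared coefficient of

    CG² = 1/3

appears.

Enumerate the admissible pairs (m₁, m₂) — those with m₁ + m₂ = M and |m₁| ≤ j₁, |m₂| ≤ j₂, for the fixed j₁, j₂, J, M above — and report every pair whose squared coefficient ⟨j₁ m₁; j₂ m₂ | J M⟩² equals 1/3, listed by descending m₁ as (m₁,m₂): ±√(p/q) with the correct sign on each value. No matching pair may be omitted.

Admissible pairs with m₁+m₂ = M = -1/2: (-3/2,1), (-1/2,0), (1/2,-1)
  (m₁,m₂)=(1/2,-1): CG² = 1/6, CG = +√(1/6)
  (m₁,m₂)=(-1/2,0): CG² = 1/3, CG = −√(1/3)   ← matches the target
  (m₁,m₂)=(-3/2,1): CG² = 1/2, CG = +√(1/2)
Pairs with CG² = 1/3: (-1/2,0): −√(1/3)

(-1/2,0): −√(1/3)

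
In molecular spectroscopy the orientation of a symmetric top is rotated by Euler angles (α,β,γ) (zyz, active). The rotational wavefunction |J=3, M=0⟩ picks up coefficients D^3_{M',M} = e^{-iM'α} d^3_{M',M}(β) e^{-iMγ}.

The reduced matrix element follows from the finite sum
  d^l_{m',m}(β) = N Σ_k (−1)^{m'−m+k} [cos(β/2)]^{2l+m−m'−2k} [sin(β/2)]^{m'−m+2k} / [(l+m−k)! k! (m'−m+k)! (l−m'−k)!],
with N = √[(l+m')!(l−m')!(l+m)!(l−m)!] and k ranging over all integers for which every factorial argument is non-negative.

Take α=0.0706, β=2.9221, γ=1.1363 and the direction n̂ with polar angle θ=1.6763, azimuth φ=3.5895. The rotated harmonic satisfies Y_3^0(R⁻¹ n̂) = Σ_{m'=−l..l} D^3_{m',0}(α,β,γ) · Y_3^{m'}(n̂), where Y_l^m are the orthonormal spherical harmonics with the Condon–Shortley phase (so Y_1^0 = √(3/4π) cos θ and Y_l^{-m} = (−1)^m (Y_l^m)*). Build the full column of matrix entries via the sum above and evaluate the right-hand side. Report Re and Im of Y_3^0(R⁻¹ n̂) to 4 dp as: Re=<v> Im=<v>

Need the full column D^3_{m',0} for m'=−3..3 at α=0.0706, β=2.9221, γ=1.1363.
cos(β/2)=0.109526, sin(β/2)=0.993984
d^3_{-3,0}: single k=3 term ⇒ +0.005770;  D = +0.005641+0.001213i
d^3_{-2,0}: k∈[2..3] ⇒ +0.000779 -0.064138 = -0.063359;  D = -0.062728-0.008917i
d^3_{-1,0}: k∈[1..3] ⇒ +0.000054 -0.013409 +0.368133 = +0.354778;  D = +0.353895+0.025027i
d^3_{0,0}: k∈[0..3] ⇒ +0.000002 -0.001280 +0.105389 -0.964442 = -0.860331;  D = -0.860331+0.000000i
d^3_{1,0}: k∈[0..2] ⇒ -0.000054 +0.013409 -0.368133 = -0.354778;  D = -0.353895+0.025027i
d^3_{2,0}: k∈[0..1] ⇒ +0.000779 -0.064138 = -0.063359;  D = -0.062728+0.008917i
d^3_{3,0}: single k=0 term ⇒ -0.005770;  D = -0.005641+0.001213i
Y_3^{m'}(θ=1.6763,φ=3.5895) and Σ D·Y over m':
  (+0.0056+0.0012i)·(-0.0924+0.3998i)  (-0.0627-0.0089i)·(-0.0665+0.0831i)  (+0.3539+0.0250i)·(+0.2736-0.1315i)  (-0.8603+0.0000i)·(+0.1157+0.0000i)  (-0.3539+0.0250i)·(-0.2736-0.1315i)  (-0.0627+0.0089i)·(-0.0665-0.0831i)  (-0.0056+0.0012i)·(+0.0924+0.3998i)
Y_3^0(R⁻¹ n̂) = +0.108503-0.000000i

Re=0.1085 Im=0.0000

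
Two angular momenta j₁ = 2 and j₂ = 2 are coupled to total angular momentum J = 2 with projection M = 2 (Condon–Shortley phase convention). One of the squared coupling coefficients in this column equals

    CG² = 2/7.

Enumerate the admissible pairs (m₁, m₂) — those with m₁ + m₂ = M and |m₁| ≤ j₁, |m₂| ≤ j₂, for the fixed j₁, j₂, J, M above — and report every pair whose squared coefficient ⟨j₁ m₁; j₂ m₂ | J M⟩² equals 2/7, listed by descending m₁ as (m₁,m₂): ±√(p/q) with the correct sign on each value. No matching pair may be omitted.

Admissible pairs with m₁+m₂ = M = 2: (0,2), (1,1), (2,0)
  (m₁,m₂)=(2,0): CG² = 2/7, CG = +√(2/7)   ← matches the target
  (m₁,m₂)=(1,1): CG² = 3/7, CG = −√(3/7)
  (m₁,m₂)=(0,2): CG² = 2/7, CG = +√(2/7)   ← matches the target
Pairs with CG² = 2/7: (2,0): +√(2/7); (0,2): +√(2/7)

(2,0): +√(2/7); (0,2): +√(2/7)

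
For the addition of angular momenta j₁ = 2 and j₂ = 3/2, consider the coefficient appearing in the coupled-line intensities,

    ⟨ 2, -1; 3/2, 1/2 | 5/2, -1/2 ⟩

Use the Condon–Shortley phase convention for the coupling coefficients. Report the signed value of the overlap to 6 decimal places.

triangle: 1!×3!×2!/7! = 12/5040
(j±m)!: 1!×3!×2!×1!×2!×3! = 144
prefactor² = (2J+1)×Δ×N² = 72/35
  k=0: +1/(0!×1!×3!×2!×0!×0!) = 1/12
  k=1: −1/(1!×0!×2!×1!×1!×1!) = -1/2
Σ = -5/12  ⇒  CG² = 72/35×(-5/12)² = 5/14
CG = −√(5/14) = -0.597614

−√(5/14) = -0.597614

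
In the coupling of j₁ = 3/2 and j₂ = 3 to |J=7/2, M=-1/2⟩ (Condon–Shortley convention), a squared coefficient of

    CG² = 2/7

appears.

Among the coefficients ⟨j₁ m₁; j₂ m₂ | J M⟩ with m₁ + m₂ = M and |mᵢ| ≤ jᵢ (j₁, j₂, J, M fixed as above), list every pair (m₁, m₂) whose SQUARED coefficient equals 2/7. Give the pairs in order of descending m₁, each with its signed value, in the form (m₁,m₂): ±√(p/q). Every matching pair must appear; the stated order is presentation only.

Admissible pairs with m₁+m₂ = M = -1/2: (-3/2,1), (-1/2,0), (1/2,-1), (3/2,-2)
  (m₁,m₂)=(3/2,-2): CG² = 5/21, CG = +√(5/21)
  (m₁,m₂)=(1/2,-1): CG² = 2/7, CG = +√(2/7)   ← matches the target
  (m₁,m₂)=(-1/2,0): CG² = 2/21, CG = −√(2/21)
  (m₁,m₂)=(-3/2,1): CG² = 8/21, CG = −√(8/21)
Pairs with CG² = 2/7: (1/2,-1): +√(2/7)

(1/2,-1): +√(2/7)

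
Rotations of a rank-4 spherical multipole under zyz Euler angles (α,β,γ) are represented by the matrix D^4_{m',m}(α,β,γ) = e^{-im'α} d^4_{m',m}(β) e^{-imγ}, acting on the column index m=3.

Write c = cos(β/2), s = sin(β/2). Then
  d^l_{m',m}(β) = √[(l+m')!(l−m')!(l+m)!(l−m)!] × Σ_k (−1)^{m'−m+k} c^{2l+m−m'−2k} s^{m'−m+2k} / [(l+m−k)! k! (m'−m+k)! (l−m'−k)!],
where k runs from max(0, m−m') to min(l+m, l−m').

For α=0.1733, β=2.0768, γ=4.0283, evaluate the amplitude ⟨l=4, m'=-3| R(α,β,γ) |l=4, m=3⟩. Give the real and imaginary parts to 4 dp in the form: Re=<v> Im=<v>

First d^4_{-3,3}(β=2.0768), then the phase factors e^{-i(-3)α} and e^{-i(3)γ}:
Half-angle: c=0.507599, s=0.861593. N=√(1·5040·5040·1)=5040.000000
k: max(0,(3)−(-3))=6 … min(4+(3),4−(-3))=7
  k=6: (−1)^0·5040.0000/(720)·0.5076^2·0.8616^6 = +0.737826
  k=7: (−1)^1·5040.0000/(5040)·0.5076^0·0.8616^8 = -0.303681
d^4_{-3,3}(2.0768) = +0.737826 -0.303681 = +0.434145
Attach z-rotation phases: D = e^{-i(-3)(0.1733)}·(+0.434145)·e^{-i(3)(4.0283)} = +0.234068+0.365641i

Re=0.2341 Im=0.3656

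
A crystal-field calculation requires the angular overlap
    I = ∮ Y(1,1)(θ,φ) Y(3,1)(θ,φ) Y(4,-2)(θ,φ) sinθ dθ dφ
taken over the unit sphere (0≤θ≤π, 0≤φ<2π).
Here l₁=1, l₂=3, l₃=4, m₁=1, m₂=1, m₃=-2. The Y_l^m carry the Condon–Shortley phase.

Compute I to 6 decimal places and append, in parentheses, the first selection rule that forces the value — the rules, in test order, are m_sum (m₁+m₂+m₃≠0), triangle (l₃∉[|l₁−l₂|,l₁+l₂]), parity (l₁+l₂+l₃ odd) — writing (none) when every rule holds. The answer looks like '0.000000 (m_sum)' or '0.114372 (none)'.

m-sum 0 ✓  L=8 even ✓  2≤4≤4 ✓
Π(2lᵢ+1) = 3×7×9 = 189
triangle coeff Δ(1,3,4) = 1/252
Σ_t [0,0]: t=0:+1/36 = 1/36
(3j)²=4/63 [(1 3 4; 0 0 0)], sign=+1
Σ_t [0,0]: t=0:+1/96 = 1/96
(3j)²=5/84 [(1 3 4; 1 1 -2)], sign=+1
⇒ 4πI² = 5/7
I = (+1)√(5/7/(4π)) = 0.23841361
No selection rule forces the value: the integral is nonzero (none).

0.238414 (none)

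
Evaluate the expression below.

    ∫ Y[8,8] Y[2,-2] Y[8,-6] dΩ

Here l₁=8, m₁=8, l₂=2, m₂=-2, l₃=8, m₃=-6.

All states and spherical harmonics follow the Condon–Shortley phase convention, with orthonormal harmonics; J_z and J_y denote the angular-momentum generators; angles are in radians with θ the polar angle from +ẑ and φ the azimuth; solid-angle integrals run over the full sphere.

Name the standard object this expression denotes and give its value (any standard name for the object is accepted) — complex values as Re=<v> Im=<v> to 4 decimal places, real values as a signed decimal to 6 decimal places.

Gaunt coefficient, -0.059388

This is a Gaunt coefficient — the integral of a triple product of spherical harmonics over the sphere.
Checks pass: Σm=0; 18 even; l₃=8∈[6,10].
(2·8+1)(2·2+1)(2·8+1) = 1445
Δ: 2! 14! 2! / 19! → 1/348840
sum: t=0:+1/116121600 t=1:−1/25401600 t=2:+1/116121600 = -1/45158400
3j²(8 2 8; 0 0 0) = Δ·Π!·Σ² = 24/1615  (sign -1)
sum: t=0:+1/348713164800 = 1/348713164800
3j²(8 2 8; 8 -2 -6) = Δ·Π!·Σ² = 2/969  (sign +1)
combine: 4πI² = 1445·24/1615·2/969 = 16/361
take √, sign -1: I = -0.05938838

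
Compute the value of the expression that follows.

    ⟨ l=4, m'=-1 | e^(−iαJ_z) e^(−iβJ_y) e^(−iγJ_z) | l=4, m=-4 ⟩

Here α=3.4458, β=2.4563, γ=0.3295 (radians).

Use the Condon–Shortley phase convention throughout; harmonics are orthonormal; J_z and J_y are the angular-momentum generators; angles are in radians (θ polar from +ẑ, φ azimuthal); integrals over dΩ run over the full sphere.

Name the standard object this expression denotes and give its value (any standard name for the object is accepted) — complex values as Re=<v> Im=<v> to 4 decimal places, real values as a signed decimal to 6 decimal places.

This is a Wigner D-matrix element — the rotation-matrix element ⟨l m'| R(α,β,γ) |l m⟩ in the angular-momentum basis.
D^4_{-1,-4}(3.4458,2.4563,0.3295) = e^{-i·-1·3.4458}·d^4_{-1,-4}(2.4563)·e^{-i·-4·0.3295}. Compute d first:
Half-angle: c=0.335981, s=0.941869. N=√(6·120·1·40320)=5387.986637
k∈{0} keeps every argument non-negative
  k=0: (−1)^3·5387.9866/(720)·0.3360^5·0.9419^3 = -0.026769
d^4_{-1,-4}(2.4563) = -0.026769
Phases: e^{-i·(-1)·3.4458}=-0.954085-0.299537i, e^{-i·(-4)·0.3295}=+0.250112+0.968217i ⇒ D=-0.001376+0.026734i

Wigner D-matrix element, Re=-0.0014 Im=0.0267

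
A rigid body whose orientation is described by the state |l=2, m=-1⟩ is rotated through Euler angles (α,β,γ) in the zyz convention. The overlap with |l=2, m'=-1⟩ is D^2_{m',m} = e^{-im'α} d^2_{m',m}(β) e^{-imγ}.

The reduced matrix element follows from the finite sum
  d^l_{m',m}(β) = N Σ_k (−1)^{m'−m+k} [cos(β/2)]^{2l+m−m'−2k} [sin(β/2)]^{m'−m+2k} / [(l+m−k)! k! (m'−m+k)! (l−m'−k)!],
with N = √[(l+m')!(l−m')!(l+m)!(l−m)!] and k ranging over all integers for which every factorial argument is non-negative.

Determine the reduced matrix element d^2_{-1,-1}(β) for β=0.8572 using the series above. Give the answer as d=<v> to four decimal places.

d^2_{-1,-1}(β=0.8572) via the finite sum:
With c≡cos(β/2)=0.909548 and s≡sin(β/2)=0.415598, N=[1·6·1·6]^{1/2}=6.000000
The bounds max(0,m−m')=0 and min(l+m,l−m')=1 give 2 terms
  k=0: (−1)^0·6.0000/(6)·0.9095^4·0.4156^0 = +0.684390
  k=1: (−1)^1·6.0000/(2)·0.9095^2·0.4156^2 = -0.428666
d^2_{-1,-1}(0.8572) = +0.684390 -0.428666 = +0.255723

d=0.2557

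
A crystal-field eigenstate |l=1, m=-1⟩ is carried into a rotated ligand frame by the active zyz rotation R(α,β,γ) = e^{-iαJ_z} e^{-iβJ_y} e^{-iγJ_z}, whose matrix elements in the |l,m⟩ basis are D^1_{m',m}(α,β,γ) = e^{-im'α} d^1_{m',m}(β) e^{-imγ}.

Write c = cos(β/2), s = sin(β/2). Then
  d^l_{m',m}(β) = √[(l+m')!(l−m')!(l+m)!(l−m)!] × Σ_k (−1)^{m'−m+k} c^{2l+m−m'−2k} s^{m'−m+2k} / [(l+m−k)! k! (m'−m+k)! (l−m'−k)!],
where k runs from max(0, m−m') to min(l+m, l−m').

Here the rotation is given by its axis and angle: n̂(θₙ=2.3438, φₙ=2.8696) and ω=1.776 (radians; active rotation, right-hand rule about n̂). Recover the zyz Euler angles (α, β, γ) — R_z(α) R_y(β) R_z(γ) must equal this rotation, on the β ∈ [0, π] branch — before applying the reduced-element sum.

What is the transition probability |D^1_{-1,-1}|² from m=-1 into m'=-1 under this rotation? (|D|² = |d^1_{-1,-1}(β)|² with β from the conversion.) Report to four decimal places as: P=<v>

P=0.4783

Axis–angle → zyz. n̂ = (sinθₙcosφₙ, sinθₙsinφₙ, cosθₙ) = (-0.689501, +0.192305, -0.698288), ω = 1.7760.
R = I cosω + sinω [n̂]ₓ + (1−cosω) n̂n̂ᵀ gives
  R = [+0.368518, +0.524025, +0.767849; -0.843251, -0.159250, +0.513388; +0.391308, -0.836682, +0.383198]
β = atan2(√(R₁₃²+R₂₃²), R₃₃) = 1.177540; α = atan2(R₂₃, R₁₃) mod 2π = 0.589344; γ = atan2(R₃₂, −R₃₁) mod 2π = 4.274922
First d^1_{-1,-1}(β=1.1775), then the phase factors e^{-i(-1)α} and e^{-i(-1)γ}:
c=cos(1.177540/2)=0.831624, s=sin(1.177540/2)=0.555339; N=√[1·2·1·2]=2.000000
k: max(0,(-1)−(-1))=0 … min(1+(-1),1−(-1))=0
  k=0: (−1)^0·2.0000/(2)·0.8316^2·0.5553^0 = +0.691599
d^1_{-1,-1}(1.1775) = +0.691599
|D^1_{-1,-1}|² = |d^1_{-1,-1}(β)|² = (+0.691599)² = 0.478309 (the z-rotation phases have unit modulus)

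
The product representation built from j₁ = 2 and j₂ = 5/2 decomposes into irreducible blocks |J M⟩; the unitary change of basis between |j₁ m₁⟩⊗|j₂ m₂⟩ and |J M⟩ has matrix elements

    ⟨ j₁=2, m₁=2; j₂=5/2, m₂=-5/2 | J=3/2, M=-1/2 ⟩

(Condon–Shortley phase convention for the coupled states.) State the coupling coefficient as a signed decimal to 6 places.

triangle: 3!·1!·2!/7! = 12/5040
(j±m)!: 4!·0!·0!·5!·1!·2! = 5760
prefactor² = (2J+1)·Δ·N² = 384/7
  k=0: +1/(0!·3!·0!·0!·1!·2!) = 1/12
Σ = 1/12  ⇒  CG² = 384/7·(1/12)² = 8/21
CG = +√(8/21) = +0.617213

+0.617213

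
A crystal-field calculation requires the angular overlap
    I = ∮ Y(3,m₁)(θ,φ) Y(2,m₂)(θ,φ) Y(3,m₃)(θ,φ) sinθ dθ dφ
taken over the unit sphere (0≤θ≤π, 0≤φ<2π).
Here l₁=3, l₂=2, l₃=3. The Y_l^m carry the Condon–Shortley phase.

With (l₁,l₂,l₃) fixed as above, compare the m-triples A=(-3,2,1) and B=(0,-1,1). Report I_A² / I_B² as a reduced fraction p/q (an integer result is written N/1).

5/1

Same 3,2,3: normalisation and zero-m 3j drop out of the ratio.
A: Δ: 2! 4! 2! / 9! → 1/3780; sum: t=2:+1/96 = 1/96; 3j²(3 2 3; -3 2 1) = Δ·Π!·Σ² = 1/42  (sign +1)
B: Δ: 2! 4! 2! / 9! → 1/3780; sum: t=0:+1/12 t=1:−1/8 = -1/24; 3j²(3 2 3; 0 -1 1) = Δ·Π!·Σ² = 1/210  (sign -1)
I_A²/I_B² = (1/42)/(1/210) = 5/1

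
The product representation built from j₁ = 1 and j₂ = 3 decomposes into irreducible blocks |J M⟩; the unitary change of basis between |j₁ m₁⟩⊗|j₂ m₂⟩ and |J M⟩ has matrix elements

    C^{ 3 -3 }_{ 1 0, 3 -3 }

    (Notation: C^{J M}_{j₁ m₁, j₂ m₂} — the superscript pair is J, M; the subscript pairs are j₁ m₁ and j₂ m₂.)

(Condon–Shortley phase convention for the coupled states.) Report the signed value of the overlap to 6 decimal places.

+√(3/4) ≈ +0.866025

√[7·1!1!5!/8! · 1!1!0!6!0!6!] = √(10800)
  +(−1)^0/∏(0,1,1,0,0,5)! = 1/120  (running 1/120)
⟨..|..⟩ = √(10800)·(1/120) = +0.866025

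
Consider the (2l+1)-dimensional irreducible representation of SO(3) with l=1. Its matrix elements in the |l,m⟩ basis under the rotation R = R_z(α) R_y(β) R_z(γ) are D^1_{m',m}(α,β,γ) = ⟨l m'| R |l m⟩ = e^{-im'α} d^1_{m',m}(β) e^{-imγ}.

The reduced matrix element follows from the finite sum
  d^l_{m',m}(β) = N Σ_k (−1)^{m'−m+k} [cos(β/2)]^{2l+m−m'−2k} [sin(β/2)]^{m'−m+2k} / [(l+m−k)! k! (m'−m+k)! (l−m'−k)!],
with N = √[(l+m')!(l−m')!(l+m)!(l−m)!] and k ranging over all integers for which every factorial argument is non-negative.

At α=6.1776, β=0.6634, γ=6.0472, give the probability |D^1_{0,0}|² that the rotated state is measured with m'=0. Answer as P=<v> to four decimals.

D^1_{0,0}(6.1776,0.6634,6.0472) = e^{-i·0·6.1776}·d^1_{0,0}(0.6634)·e^{-i·0·6.0472}. Compute d first:
Half-angle: c=0.945490, s=0.325651. N=√(1·1·1·1)=1.000000
Admissible k: 0..1 (factorial args all ≥0)
  k=0: (−1)^0·1.0000/(1)·0.9455^2·0.3257^0 = +0.893952
  k=1: (−1)^1·1.0000/(1)·0.9455^0·0.3257^2 = -0.106048
d^1_{0,0}(0.6634) = +0.893952 -0.106048 = +0.787903
|D^1_{0,0}|² = |d^1_{0,0}(β)|² = (+0.787903)² = 0.620791 (the z-rotation phases have unit modulus)

P=0.6208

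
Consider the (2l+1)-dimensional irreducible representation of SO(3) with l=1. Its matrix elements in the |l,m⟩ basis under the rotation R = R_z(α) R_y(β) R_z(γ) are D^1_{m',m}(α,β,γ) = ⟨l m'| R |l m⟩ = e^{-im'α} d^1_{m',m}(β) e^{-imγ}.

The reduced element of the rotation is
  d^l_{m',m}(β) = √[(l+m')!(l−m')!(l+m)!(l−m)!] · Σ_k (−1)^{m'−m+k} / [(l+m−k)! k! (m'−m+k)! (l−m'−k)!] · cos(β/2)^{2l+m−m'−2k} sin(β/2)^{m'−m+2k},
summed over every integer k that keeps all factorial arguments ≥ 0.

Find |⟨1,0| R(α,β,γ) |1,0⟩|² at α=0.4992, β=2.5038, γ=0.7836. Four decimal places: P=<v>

D^1_{0,0}(0.4992,2.5038,0.7836) = e^{-i·0·0.4992}·d^1_{0,0}(2.5038)·e^{-i·0·0.7836}. Compute d first:
With c≡cos(β/2)=0.313519 and s≡sin(β/2)=0.949582, N=[1·1·1·1]^{1/2}=1.000000
k: max(0,(0)−(0))=0 … min(1+(0),1−(0))=1
  k=0: (−1)^0·1.0000/(1)·0.3135^2·0.9496^0 = +0.098294
  k=1: (−1)^1·1.0000/(1)·0.3135^0·0.9496^2 = -0.901706
d^1_{0,0}(2.5038) = +0.098294 -0.901706 = -0.803412
|D^1_{0,0}|² = |d^1_{0,0}(β)|² = (-0.803412)² = 0.645471 (the z-rotation phases have unit modulus)

P=0.6455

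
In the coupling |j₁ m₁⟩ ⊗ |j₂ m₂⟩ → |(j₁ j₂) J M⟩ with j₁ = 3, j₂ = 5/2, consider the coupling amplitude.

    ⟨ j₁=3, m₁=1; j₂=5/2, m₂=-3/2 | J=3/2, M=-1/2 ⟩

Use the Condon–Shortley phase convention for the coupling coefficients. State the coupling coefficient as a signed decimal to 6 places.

−√(7/30) = -0.483046

triangle: 4!*2!*1!/8! = 48/40320
(j±m)!: 4!*2!*1!*4!*1!*2! = 2304
prefactor² = (2J+1)*Δ*N² = 384/35
  k=0: +1/(0!*4!*2!*1!*0!*0!) = 1/48
  k=1: −1/(1!*3!*1!*0!*1!*1!) = -1/6
Σ = -7/48  ⇒  CG² = 384/35*(-7/48)² = 7/30
CG = −√(7/30) = -0.483046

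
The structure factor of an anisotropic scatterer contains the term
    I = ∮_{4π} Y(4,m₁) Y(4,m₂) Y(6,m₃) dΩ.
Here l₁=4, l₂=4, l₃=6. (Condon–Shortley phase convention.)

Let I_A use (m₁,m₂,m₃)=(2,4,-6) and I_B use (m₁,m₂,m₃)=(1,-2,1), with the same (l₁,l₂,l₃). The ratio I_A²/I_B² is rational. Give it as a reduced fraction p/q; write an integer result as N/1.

l's match ⇒ only the (l;m) 3-j factors differ between A and B.
A: triangle coeff Δ(4,4,6) = 1/1261260; Σ_t [2,2]: t=2:+1/1036800 = 1/1036800; (3j)²=4/195 [(4 4 6; 2 4 -6)], sign=+1
B: triangle coeff Δ(4,4,6) = 1/1261260; Σ_t [0,2]: t=0:+1/3456 t=1:−1/5760 t=2:+1/172800 = 7/57600; (3j)²=21/2860 [(4 4 6; 1 -2 1)], sign=-1
I_A²/I_B² = (4/195)/(21/2860) = 176/63

176/63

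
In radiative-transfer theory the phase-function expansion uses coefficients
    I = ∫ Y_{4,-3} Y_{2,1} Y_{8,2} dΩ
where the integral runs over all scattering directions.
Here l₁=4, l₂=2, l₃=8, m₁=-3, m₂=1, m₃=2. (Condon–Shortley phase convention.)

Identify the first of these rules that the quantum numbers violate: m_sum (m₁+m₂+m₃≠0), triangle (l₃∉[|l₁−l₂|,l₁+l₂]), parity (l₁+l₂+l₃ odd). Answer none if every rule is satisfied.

triangle

m₁+m₂+m₃ = -3 + 1 + 2 = 0  ✓
triangle: need |l₁−l₂| ≤ l₃ ≤ l₁+l₂ = [2,6]; l₃=8 is outside  ✗
parity: l₁+l₂+l₃ = 14 is even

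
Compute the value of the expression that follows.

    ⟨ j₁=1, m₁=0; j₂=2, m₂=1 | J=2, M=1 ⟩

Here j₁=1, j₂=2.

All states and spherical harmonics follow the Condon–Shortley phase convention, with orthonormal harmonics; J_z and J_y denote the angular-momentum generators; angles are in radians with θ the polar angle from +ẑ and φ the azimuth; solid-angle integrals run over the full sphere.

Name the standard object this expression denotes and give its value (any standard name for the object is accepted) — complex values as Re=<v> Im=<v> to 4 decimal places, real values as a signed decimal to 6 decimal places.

Clebsch–Gordan coefficient, −√(1/6) ≈ -0.408248

This is a Clebsch–Gordan (vector-coupling) coefficient.
triangle: 1!*1!*3!/6! = 6/720
(j±m)!: 1!*1!*3!*1!*3!*1! = 36
prefactor² = (2J+1)*Δ*N² = 3/2
  k=0: +1/(0!*1!*1!*3!*0!*0!) = 1/6
  k=1: −1/(1!*0!*0!*2!*1!*1!) = -1/2
Σ = -1/3  ⇒  CG² = 3/2*(-1/3)² = 1/6
CG = −√(1/6) = -0.408248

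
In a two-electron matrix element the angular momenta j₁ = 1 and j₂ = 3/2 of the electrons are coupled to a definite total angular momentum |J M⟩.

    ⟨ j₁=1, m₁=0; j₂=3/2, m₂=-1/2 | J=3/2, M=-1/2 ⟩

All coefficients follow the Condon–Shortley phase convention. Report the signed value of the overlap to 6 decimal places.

+√(1/15) ≈ +0.258199

j₁+j₂−J=1  J+j₁−j₂=1  J−j₁+j₂=2  j₁+j₂+J+1=5
(j₁±m₁, j₂±m₂, J±M) = (1,1,1,2,1,2)
P² = 4/15
sum k=0..1:
  [0] +1/1 = 1
  [1] −1/2 = -1/2
S = 1/2
C² = P²·S² = 1/15 ; C = +0.258199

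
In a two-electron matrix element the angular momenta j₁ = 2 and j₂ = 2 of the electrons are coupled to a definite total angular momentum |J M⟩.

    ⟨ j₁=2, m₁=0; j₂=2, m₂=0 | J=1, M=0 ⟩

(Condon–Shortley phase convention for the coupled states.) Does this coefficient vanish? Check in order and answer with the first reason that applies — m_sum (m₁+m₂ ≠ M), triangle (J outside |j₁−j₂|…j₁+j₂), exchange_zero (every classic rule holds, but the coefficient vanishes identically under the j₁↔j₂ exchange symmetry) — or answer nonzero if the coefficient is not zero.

exchange_zero

m-sum: m₁+m₂ = 0+0 = 0, M = 0  ✓
triangle: |j₁−j₂| = 0 ≤ J = 1 ≤ j₁+j₂ = 4  ✓
exchange: j₁=j₂ and m₁=m₂, and (−1)^(j₁+j₂−J) = (−1)^3 = −1 forces ⟨j₁m₁;j₂m₂|JM⟩ = −⟨j₂m₂;j₁m₁|JM⟩ = −⟨j₁m₁;j₂m₂|JM⟩ ⇒ the coefficient vanishes identically
Racah sum check: Σ_k collapses to 0 ⇒ CG = 0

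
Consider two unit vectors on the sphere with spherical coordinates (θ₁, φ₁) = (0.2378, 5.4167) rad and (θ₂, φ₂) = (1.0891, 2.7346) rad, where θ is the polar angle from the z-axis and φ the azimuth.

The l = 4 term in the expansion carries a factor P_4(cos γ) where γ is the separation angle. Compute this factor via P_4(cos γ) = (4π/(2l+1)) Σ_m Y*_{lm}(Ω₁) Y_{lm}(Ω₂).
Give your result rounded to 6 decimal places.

Summing Y*_{l m}(θ₁,φ₁)·Y_{l m}(θ₂,φ₂) over m ∈ [−4, 4]; prefactor 4π/(2·4+1) = 1.396263:
  term(m=-4) = -0.000098-0.000359i   from Y*(Ω₁)=-0.001292+0.000434i, Y(Ω₂)=-0.015598+0.272510i
  term(m=-3) = -0.001227+0.006299i   from Y*(Ω₁)=-0.013621-0.008204i, Y(Ω₂)=-0.138323-0.379153i
  term(m=-2) = +0.008341-0.010931i   from Y*(Ω₁)=-0.016819-0.102801i, Y(Ω₂)=+0.090630+0.095966i
  term(m=-1) = +0.101978-0.050461i   from Y*(Ω₁)=+0.253277-0.298084i, Y(Ω₂)=+0.267120+0.115145i
  term(m=+0) = -0.120358+0.000000i   from Y*(Ω₁)=+0.622880-0.000000i, Y(Ω₂)=-0.193229+0.000000i
  term(m=+1) = +0.101978+0.050461i   from Y*(Ω₁)=-0.253277-0.298084i, Y(Ω₂)=-0.267120+0.115145i
  term(m=+2) = +0.008341+0.010931i   from Y*(Ω₁)=-0.016819+0.102801i, Y(Ω₂)=+0.090630-0.095966i
  term(m=+3) = -0.001227-0.006299i   from Y*(Ω₁)=+0.013621-0.008204i, Y(Ω₂)=+0.138323-0.379153i
  term(m=+4) = -0.000098+0.000359i   from Y*(Ω₁)=-0.001292-0.000434i, Y(Ω₂)=-0.015598-0.272510i
Total Σ_m = +0.097631-0.000000i. Multiply by 1.396263: +0.136319-0.000000i. P_4(cos γ) = 0.136319

0.136319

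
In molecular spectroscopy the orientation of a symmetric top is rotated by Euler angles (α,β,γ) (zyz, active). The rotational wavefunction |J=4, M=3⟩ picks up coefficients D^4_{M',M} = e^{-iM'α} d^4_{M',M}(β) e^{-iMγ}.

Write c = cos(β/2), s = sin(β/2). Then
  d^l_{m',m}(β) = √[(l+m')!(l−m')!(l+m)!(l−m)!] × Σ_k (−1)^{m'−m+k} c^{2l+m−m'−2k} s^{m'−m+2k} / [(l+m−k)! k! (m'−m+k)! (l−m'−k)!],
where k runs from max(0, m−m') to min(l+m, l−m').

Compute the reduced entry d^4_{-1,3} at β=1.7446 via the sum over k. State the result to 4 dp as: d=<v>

d=0.1160

d^4_{-1,3}(β=1.7446) via the finite sum:
With c≡cos(β/2)=0.643067 and s≡sin(β/2)=0.765810, N=[6·120·5040·1]^{1/2}=1904.940944
k∈{4,5} keeps every argument non-negative
  k=4: (−1)^0·1904.9409/(144)·0.6431^4·0.7658^4 = +0.778086
  k=5: (−1)^1·1904.9409/(240)·0.6431^2·0.7658^6 = -0.662077
d^4_{-1,3}(1.7446) = +0.778086 -0.662077 = +0.116009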